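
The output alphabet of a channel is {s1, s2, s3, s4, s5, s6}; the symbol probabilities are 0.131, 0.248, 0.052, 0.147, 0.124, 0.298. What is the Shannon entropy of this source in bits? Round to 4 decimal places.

H = −Σ pᵢ log₂ pᵢ.
−0.131·log₂(0.131) = 0.3841
−0.248·log₂(0.248) = 0.4989
−0.052·log₂(0.052) = 0.2218
−0.147·log₂(0.147) = 0.4066
−0.124·log₂(0.124) = 0.3734
−0.298·log₂(0.298) = 0.5205
Sum ≈ 2.4054 → 2.4054 bits.

2.4054 bits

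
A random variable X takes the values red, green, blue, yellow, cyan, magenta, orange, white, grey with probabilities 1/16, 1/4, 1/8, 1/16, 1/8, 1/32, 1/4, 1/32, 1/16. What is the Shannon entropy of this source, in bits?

2.8125 bits

Each probability is a power of 1/2, so log₂(1/p) is an integer.
H = Σ p·log₂(1/p) = 1/16·4 + 1/4·2 + 1/8·3 + 1/16·4 + 1/8·3 + 1/32·5 + 1/4·2 + 1/32·5 + 1/16·4 = 2.8125 bits.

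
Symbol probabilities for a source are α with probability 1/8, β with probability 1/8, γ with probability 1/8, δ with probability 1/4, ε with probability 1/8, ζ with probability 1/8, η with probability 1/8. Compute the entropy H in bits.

Each probability is a power of 1/2, so log₂(1/p) is an integer.
H = Σ p·log₂(1/p) = 1/8·3 + 1/8·3 + 1/8·3 + 1/4·2 + 1/8·3 + 1/8·3 + 1/8·3 = 2.75 bits.

2.75 bits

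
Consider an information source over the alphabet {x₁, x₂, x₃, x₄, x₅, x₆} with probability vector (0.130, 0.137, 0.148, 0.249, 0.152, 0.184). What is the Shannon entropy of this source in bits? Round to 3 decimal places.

H = −Σ pᵢ log₂ pᵢ.
−0.130·log₂(0.130) = 0.3826
−0.137·log₂(0.137) = 0.3929
−0.148·log₂(0.148) = 0.4079
−0.249·log₂(0.249) = 0.4994
−0.152·log₂(0.152) = 0.4131
−0.184·log₂(0.184) = 0.4494
Sum ≈ 2.5454 → 2.545 bits.

2.545 bits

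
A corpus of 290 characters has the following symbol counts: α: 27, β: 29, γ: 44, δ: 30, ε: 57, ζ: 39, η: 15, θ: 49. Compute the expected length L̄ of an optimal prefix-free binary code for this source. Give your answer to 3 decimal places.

2.948 bits/symbol

Probabilities are the counts divided by 290.
Repeatedly combine the two least-probable nodes; the expected code length is the sum of the merged weights.
merge 3/58 + 27/290 → 21/145
merge 1/10 + 3/29 → 59/290
merge 39/290 + 21/145 → 81/290
merge 22/145 + 49/290 → 93/290
merge 57/290 + 59/290 → 2/5
merge 81/290 + 93/290 → 3/5
merge 2/5 + 3/5 → 1
L = 21/145 + 59/290 + 81/290 + 93/290 + 2/5 + 3/5 + 1 = 171/58 ≈ 2.948 bits/symbol.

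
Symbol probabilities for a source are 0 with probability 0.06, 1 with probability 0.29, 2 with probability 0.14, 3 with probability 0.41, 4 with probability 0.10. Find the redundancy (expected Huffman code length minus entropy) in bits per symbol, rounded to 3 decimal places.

0.032 bits

Entropy H = −Σ p log₂ p ≈ 2.0181 bits.
Huffman merges: 3/50+1/10→4/25; 7/50+4/25→3/10; 29/100+3/10→59/100; 41/100+59/100→1. L = 41/20 ≈ 2.0500.
L − H = 2.0500 − 2.0181 = 0.032 bits.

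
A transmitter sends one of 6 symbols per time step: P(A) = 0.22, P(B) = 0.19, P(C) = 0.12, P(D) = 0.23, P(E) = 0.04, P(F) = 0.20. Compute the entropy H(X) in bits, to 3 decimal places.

2.441 bits

H = −Σ pᵢ log₂ pᵢ.
−0.22·log₂(0.22) = 0.4806
−0.19·log₂(0.19) = 0.4552
−0.12·log₂(0.12) = 0.3671
−0.23·log₂(0.23) = 0.4877
−0.04·log₂(0.04) = 0.1858
−0.20·log₂(0.20) = 0.4644
Sum ≈ 2.4407 → 2.441 bits.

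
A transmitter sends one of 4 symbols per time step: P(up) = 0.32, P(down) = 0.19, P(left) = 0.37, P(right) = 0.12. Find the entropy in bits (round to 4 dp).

1.8791 bits

H = −Σ pᵢ log₂ pᵢ.
−0.32·log₂(0.32) = 0.5260
−0.19·log₂(0.19) = 0.4552
−0.37·log₂(0.37) = 0.5307
−0.12·log₂(0.12) = 0.3671
Sum ≈ 1.8791 → 1.8791 bits.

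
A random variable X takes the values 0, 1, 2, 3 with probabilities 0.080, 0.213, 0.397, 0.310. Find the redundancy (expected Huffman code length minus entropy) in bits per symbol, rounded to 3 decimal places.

Entropy H = −Σ p log₂ p ≈ 1.8196 bits.
Huffman merges: 2/25+213/1000→293/1000; 293/1000+31/100→603/1000; 397/1000+603/1000→1. L = 237/125 ≈ 1.8960.
L − H = 1.8960 − 1.8196 = 0.076 bits.

0.076 bits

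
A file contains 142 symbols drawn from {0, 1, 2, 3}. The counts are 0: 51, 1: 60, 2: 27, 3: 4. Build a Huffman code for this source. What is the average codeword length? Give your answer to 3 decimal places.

1.796 bits/symbol

Probabilities are the counts divided by 142.
Repeatedly combine the two least-probable nodes; the expected code length is the sum of the merged weights.
merge 2/71 + 27/142 → 31/142
merge 31/142 + 51/142 → 41/71
merge 30/71 + 41/71 → 1
L = 31/142 + 41/71 + 1 = 255/142 ≈ 1.796 bits/symbol.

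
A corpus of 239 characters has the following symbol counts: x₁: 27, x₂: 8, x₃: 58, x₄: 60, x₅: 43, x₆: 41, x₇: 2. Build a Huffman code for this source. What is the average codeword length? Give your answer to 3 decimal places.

2.523 bits/symbol

Probabilities are the counts divided by 239.
Repeatedly combine the two least-probable nodes; the expected code length is the sum of the merged weights.
merge 2/239 + 8/239 → 10/239
merge 10/239 + 27/239 → 37/239
merge 37/239 + 41/239 → 78/239
merge 43/239 + 58/239 → 101/239
merge 60/239 + 78/239 → 138/239
merge 101/239 + 138/239 → 1
L = 10/239 + 37/239 + 78/239 + 101/239 + 138/239 + 1 = 603/239 ≈ 2.523 bits/symbol.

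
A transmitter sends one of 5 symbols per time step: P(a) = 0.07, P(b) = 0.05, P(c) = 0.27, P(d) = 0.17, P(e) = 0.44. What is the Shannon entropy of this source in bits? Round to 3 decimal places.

1.950 bits

H = −Σ pᵢ log₂ pᵢ.
−0.07·log₂(0.07) = 0.2686
−0.05·log₂(0.05) = 0.2161
−0.27·log₂(0.27) = 0.5100
−0.17·log₂(0.17) = 0.4346
−0.44·log₂(0.44) = 0.5211
Sum ≈ 1.9504 → 1.950 bits.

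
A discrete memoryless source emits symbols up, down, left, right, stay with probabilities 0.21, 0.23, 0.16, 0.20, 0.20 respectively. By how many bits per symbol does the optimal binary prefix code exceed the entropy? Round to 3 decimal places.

0.048 bits

Entropy H = −Σ p log₂ p ≈ 2.3123 bits.
Huffman merges: 4/25+1/5→9/25; 1/5+21/100→41/100; 23/100+9/25→59/100; 41/100+59/100→1. L = 59/25 ≈ 2.3600.
L − H = 2.3600 − 2.3123 = 0.048 bits.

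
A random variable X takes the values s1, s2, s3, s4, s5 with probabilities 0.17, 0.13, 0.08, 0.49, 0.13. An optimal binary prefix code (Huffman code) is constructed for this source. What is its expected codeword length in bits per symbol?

Repeatedly combine the two least-probable nodes; the expected code length is the sum of the merged weights.
merge 2/25 + 13/100 → 21/100
merge 13/100 + 17/100 → 3/10
merge 21/100 + 3/10 → 51/100
merge 49/100 + 51/100 → 1
L = 21/100 + 3/10 + 51/100 + 1 = 101/50 = 2.02 bits/symbol.

2.02 bits/symbol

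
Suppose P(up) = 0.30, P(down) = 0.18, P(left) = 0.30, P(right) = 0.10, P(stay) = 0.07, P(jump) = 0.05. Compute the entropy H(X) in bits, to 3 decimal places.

2.304 bits

H = −Σ pᵢ log₂ pᵢ.
−0.30·log₂(0.30) = 0.5211
−0.18·log₂(0.18) = 0.4453
−0.30·log₂(0.30) = 0.5211
−0.10·log₂(0.10) = 0.3322
−0.07·log₂(0.07) = 0.2686
−0.05·log₂(0.05) = 0.2161
Sum ≈ 2.3043 → 2.304 bits.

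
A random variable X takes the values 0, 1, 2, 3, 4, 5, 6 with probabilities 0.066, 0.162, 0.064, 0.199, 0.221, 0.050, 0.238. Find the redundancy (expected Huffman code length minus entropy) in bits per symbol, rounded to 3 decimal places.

0.044 bits

Entropy H = −Σ p log₂ p ≈ 2.5918 bits.
Huffman merges: 1/20+8/125→57/500; 33/500+57/500→9/50; 81/500+9/50→171/500; 199/1000+221/1000→21/50; 119/500+171/500→29/50; 21/50+29/50→1. L = 659/250 ≈ 2.6360.
L − H = 2.6360 − 2.5918 = 0.044 bits.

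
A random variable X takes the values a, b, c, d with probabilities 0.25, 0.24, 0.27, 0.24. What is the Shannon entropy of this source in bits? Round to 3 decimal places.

H = −Σ pᵢ log₂ pᵢ.
−0.25·log₂(0.25) = 0.5000
−0.24·log₂(0.24) = 0.4941
−0.27·log₂(0.27) = 0.5100
−0.24·log₂(0.24) = 0.4941
Sum ≈ 1.9983 → 1.998 bits.

1.998 bits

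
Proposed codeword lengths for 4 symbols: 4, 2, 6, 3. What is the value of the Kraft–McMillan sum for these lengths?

0.453125

With common denominator 2^6 = 64: Σ 2^(−ℓᵢ) = 4/64 + 16/64 + 1/64 + 8/64 = 29/64 = 0.453125.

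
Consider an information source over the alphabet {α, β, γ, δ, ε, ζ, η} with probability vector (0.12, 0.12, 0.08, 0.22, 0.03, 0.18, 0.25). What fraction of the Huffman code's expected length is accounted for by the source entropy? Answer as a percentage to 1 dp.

98.6%

Entropy H = −Σ p log₂ p ≈ 2.6033 bits.
Huffman merges: 3/100+2/25→11/100; 11/100+3/25→23/100; 3/25+9/50→3/10; 11/50+23/100→9/20; 1/4+3/10→11/20; 9/20+11/20→1. L = 66/25 ≈ 2.6400.
Efficiency = H/L = 2.6033/2.6400 = 98.6%.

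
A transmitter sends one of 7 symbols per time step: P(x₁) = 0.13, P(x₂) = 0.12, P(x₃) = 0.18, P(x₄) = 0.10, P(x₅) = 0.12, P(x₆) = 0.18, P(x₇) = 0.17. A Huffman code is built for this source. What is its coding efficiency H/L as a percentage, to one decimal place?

Entropy H = −Σ p log₂ p ≈ 2.7742 bits.
Huffman merges: 1/10+3/25→11/50; 3/25+13/100→1/4; 17/100+9/50→7/20; 9/50+11/50→2/5; 1/4+7/20→3/5; 2/5+3/5→1. L = 141/50 ≈ 2.8200.
Efficiency = H/L = 2.7742/2.8200 = 98.4%.

98.4%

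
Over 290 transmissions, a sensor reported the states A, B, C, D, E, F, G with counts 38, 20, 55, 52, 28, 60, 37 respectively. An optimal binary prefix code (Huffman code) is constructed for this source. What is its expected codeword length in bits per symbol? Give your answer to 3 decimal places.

2.769 bits/symbol

Probabilities are the counts divided by 290.
Repeatedly combine the two least-probable nodes; the expected code length is the sum of the merged weights.
merge 2/29 + 14/145 → 24/145
merge 37/290 + 19/145 → 15/58
merge 24/145 + 26/145 → 10/29
merge 11/58 + 6/29 → 23/58
merge 15/58 + 10/29 → 35/58
merge 23/58 + 35/58 → 1
L = 24/145 + 15/58 + 10/29 + 23/58 + 35/58 + 1 = 803/290 ≈ 2.769 bits/symbol.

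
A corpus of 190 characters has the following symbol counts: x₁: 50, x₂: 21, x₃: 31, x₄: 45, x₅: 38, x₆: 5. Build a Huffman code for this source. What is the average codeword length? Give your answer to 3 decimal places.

Probabilities are the counts divided by 190.
Repeatedly combine the two least-probable nodes; the expected code length is the sum of the merged weights.
merge 1/38 + 21/190 → 13/95
merge 13/95 + 31/190 → 3/10
merge 1/5 + 9/38 → 83/190
merge 5/19 + 3/10 → 107/190
merge 83/190 + 107/190 → 1
L = 13/95 + 3/10 + 83/190 + 107/190 + 1 = 463/190 ≈ 2.437 bits/symbol.

2.437 bits/symbol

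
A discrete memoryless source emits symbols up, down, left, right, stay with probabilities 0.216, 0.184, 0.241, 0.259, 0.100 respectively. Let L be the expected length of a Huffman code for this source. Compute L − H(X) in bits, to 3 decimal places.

0.025 bits

Entropy H = −Σ p log₂ p ≈ 2.2586 bits.
Huffman merges: 1/10+23/125→71/250; 27/125+241/1000→457/1000; 259/1000+71/250→543/1000; 457/1000+543/1000→1. L = 571/250 ≈ 2.2840.
L − H = 2.2840 − 2.2586 = 0.025 bits.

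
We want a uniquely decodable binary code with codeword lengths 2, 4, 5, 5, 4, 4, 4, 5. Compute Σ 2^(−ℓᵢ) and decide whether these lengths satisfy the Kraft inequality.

With common denominator 2^5 = 32: Σ 2^(−ℓᵢ) = 8/32 + 2/32 + 1/32 + 1/32 + 2/32 + 2/32 + 2/32 + 1/32 = 19/32 = 0.59375.
Kraft's inequality requires Σ ≤ 1; here Σ = 0.59375 ≤ 1, so such a prefix code exists.

0.59375; yes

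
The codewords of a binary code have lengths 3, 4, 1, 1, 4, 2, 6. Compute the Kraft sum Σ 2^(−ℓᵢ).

With common denominator 2^6 = 64: Σ 2^(−ℓᵢ) = 8/64 + 4/64 + 32/64 + 32/64 + 4/64 + 16/64 + 1/64 = 97/64 = 1.515625.

1.515625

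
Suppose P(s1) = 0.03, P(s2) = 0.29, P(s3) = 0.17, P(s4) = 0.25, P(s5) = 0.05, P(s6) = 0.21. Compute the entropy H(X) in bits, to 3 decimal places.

H = −Σ pᵢ log₂ pᵢ.
−0.03·log₂(0.03) = 0.1518
−0.29·log₂(0.29) = 0.5179
−0.17·log₂(0.17) = 0.4346
−0.25·log₂(0.25) = 0.5000
−0.05·log₂(0.05) = 0.2161
−0.21·log₂(0.21) = 0.4728
Sum ≈ 2.2932 → 2.293 bits.

2.293 bits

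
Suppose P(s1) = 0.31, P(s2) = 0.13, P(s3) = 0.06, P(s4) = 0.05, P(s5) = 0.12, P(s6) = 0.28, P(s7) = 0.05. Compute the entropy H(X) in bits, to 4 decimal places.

H = −Σ pᵢ log₂ pᵢ.
−0.31·log₂(0.31) = 0.5238
−0.13·log₂(0.13) = 0.3826
−0.06·log₂(0.06) = 0.2435
−0.05·log₂(0.05) = 0.2161
−0.12·log₂(0.12) = 0.3671
−0.28·log₂(0.28) = 0.5142
−0.05·log₂(0.05) = 0.2161
Sum ≈ 2.4635 → 2.4635 bits.

2.4635 bits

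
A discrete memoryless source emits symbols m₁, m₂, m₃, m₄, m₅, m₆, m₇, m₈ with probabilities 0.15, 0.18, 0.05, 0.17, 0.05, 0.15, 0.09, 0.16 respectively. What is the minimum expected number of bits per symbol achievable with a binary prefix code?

Repeatedly combine the two least-probable nodes; the expected code length is the sum of the merged weights.
merge 1/20 + 1/20 → 1/10
merge 9/100 + 1/10 → 19/100
merge 3/20 + 3/20 → 3/10
merge 4/25 + 17/100 → 33/100
merge 9/50 + 19/100 → 37/100
merge 3/10 + 33/100 → 63/100
merge 37/100 + 63/100 → 1
L = 1/10 + 19/100 + 3/10 + 33/100 + 37/100 + 63/100 + 1 = 73/25 = 2.92 bits/symbol.

2.92 bits/symbol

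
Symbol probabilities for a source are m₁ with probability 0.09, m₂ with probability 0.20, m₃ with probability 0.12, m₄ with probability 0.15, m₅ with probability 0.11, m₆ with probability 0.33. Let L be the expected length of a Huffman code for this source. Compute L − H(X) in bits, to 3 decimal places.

0.037 bits

Entropy H = −Σ p log₂ p ≈ 2.4328 bits.
Huffman merges: 9/100+11/100→1/5; 3/25+3/20→27/100; 1/5+1/5→2/5; 27/100+33/100→3/5; 2/5+3/5→1. L = 247/100 ≈ 2.4700.
L − H = 2.4700 − 2.4328 = 0.037 bits.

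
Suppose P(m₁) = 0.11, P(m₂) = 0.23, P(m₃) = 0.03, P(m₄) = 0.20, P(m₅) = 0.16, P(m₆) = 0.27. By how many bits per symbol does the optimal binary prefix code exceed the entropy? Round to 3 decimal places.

Entropy H = −Σ p log₂ p ≈ 2.3871 bits.
Huffman merges: 3/100+11/100→7/50; 7/50+4/25→3/10; 1/5+23/100→43/100; 27/100+3/10→57/100; 43/100+57/100→1. L = 61/25 ≈ 2.4400.
L − H = 2.4400 − 2.3871 = 0.053 bits.

0.053 bits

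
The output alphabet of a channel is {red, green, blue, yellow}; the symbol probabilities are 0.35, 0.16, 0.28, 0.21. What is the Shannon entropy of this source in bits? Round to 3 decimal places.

1.940 bits

H = −Σ pᵢ log₂ pᵢ.
−0.35·log₂(0.35) = 0.5301
−0.16·log₂(0.16) = 0.4230
−0.28·log₂(0.28) = 0.5142
−0.21·log₂(0.21) = 0.4728
Sum ≈ 1.9402 → 1.940 bits.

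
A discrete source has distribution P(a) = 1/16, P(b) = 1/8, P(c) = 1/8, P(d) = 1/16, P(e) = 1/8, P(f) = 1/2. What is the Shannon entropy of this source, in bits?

Each probability is a power of 1/2, so log₂(1/p) is an integer.
H = Σ p·log₂(1/p) = 1/16·4 + 1/8·3 + 1/8·3 + 1/16·4 + 1/8·3 + 1/2·1 = 2.125 bits.

2.125 bits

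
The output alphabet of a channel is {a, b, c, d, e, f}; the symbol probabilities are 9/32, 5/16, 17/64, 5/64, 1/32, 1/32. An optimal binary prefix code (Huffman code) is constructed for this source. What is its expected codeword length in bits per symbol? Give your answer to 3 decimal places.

2.203 bits/symbol

Repeatedly combine the two least-probable nodes; the expected code length is the sum of the merged weights.
merge 1/32 + 1/32 → 1/16
merge 1/16 + 5/64 → 9/64
merge 9/64 + 17/64 → 13/32
merge 9/32 + 5/16 → 19/32
merge 13/32 + 19/32 → 1
L = 1/16 + 9/64 + 13/32 + 19/32 + 1 = 141/64 ≈ 2.203 bits/symbol.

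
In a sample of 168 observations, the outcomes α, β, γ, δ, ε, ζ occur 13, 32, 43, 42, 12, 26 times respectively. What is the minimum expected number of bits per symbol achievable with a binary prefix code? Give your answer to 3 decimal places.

2.452 bits/symbol

Probabilities are the counts divided by 168.
Repeatedly combine the two least-probable nodes; the expected code length is the sum of the merged weights.
merge 1/14 + 13/168 → 25/168
merge 25/168 + 13/84 → 17/56
merge 4/21 + 1/4 → 37/84
merge 43/168 + 17/56 → 47/84
merge 37/84 + 47/84 → 1
L = 25/168 + 17/56 + 37/84 + 47/84 + 1 = 103/42 ≈ 2.452 bits/symbol.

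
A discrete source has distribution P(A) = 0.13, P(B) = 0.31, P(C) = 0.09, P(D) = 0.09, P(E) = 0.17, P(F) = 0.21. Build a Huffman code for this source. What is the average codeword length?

Repeatedly combine the two least-probable nodes; the expected code length is the sum of the merged weights.
merge 9/100 + 9/100 → 9/50
merge 13/100 + 17/100 → 3/10
merge 9/50 + 21/100 → 39/100
merge 3/10 + 31/100 → 61/100
merge 39/100 + 61/100 → 1
L = 9/50 + 3/10 + 39/100 + 61/100 + 1 = 62/25 = 2.48 bits/symbol.

2.48 bits/symbol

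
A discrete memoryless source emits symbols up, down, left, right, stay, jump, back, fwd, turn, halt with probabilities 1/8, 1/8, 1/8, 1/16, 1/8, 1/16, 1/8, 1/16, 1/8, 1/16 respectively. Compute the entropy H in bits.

Each probability is a power of 1/2, so log₂(1/p) is an integer.
H = Σ p·log₂(1/p) = 1/8·3 + 1/8·3 + 1/8·3 + 1/16·4 + 1/8·3 + 1/16·4 + 1/8·3 + 1/16·4 + 1/8·3 + 1/16·4 = 3.25 bits.

3.25 bits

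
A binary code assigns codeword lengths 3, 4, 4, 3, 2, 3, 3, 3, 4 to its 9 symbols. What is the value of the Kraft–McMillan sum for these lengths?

With common denominator 2^4 = 16: Σ 2^(−ℓᵢ) = 2/16 + 1/16 + 1/16 + 2/16 + 4/16 + 2/16 + 2/16 + 2/16 + 1/16 = 17/16 = 1.0625.

1.0625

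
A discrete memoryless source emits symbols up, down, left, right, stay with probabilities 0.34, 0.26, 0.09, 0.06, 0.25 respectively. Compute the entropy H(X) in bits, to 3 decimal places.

2.091 bits

H = −Σ pᵢ log₂ pᵢ.
−0.34·log₂(0.34) = 0.5292
−0.26·log₂(0.26) = 0.5053
−0.09·log₂(0.09) = 0.3127
−0.06·log₂(0.06) = 0.2435
−0.25·log₂(0.25) = 0.5000
Sum ≈ 2.0906 → 2.091 bits.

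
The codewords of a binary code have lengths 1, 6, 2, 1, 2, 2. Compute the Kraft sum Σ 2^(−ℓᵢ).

With common denominator 2^6 = 64: Σ 2^(−ℓᵢ) = 32/64 + 1/64 + 16/64 + 32/64 + 16/64 + 16/64 = 113/64 = 1.765625.

1.765625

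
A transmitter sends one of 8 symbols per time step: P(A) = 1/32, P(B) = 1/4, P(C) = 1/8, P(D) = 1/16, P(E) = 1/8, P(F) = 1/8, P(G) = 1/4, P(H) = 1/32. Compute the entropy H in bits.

Each probability is a power of 1/2, so log₂(1/p) is an integer.
H = Σ p·log₂(1/p) = 1/32·5 + 1/4·2 + 1/8·3 + 1/16·4 + 1/8·3 + 1/8·3 + 1/4·2 + 1/32·5 = 2.6875 bits.

2.6875 bits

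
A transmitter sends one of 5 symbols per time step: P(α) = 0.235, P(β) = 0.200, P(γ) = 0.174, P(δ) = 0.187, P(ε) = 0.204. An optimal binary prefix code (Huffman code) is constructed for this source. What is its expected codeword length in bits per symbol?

Repeatedly combine the two least-probable nodes; the expected code length is the sum of the merged weights.
merge 87/500 + 187/1000 → 361/1000
merge 1/5 + 51/250 → 101/250
merge 47/200 + 361/1000 → 149/250
merge 101/250 + 149/250 → 1
L = 361/1000 + 101/250 + 149/250 + 1 = 2361/1000 = 2.361 bits/symbol.

2.361 bits/symbol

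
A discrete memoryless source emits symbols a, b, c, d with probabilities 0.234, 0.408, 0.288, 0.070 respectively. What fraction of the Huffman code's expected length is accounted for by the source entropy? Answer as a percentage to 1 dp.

Entropy H = −Σ p log₂ p ≈ 1.8038 bits.
Huffman merges: 7/100+117/500→38/125; 36/125+38/125→74/125; 51/125+74/125→1. L = 237/125 ≈ 1.8960.
Efficiency = H/L = 1.8038/1.8960 = 95.1%.

95.1%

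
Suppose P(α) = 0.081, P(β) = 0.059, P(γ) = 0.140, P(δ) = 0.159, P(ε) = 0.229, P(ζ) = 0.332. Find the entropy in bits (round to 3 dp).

2.369 bits

H = −Σ pᵢ log₂ pᵢ.
−0.081·log₂(0.081) = 0.2937
−0.059·log₂(0.059) = 0.2409
−0.140·log₂(0.140) = 0.3971
−0.159·log₂(0.159) = 0.4218
−0.229·log₂(0.229) = 0.4870
−0.332·log₂(0.332) = 0.5281
Sum ≈ 2.3686 → 2.369 bits.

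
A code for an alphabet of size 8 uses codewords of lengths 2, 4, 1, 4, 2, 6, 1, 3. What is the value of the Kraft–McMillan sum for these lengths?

1.765625

With common denominator 2^6 = 64: Σ 2^(−ℓᵢ) = 16/64 + 4/64 + 32/64 + 4/64 + 16/64 + 1/64 + 32/64 + 8/64 = 113/64 = 1.765625.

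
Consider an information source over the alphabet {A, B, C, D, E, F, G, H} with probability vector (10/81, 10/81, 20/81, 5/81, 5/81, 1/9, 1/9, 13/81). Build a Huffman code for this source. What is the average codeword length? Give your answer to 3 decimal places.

Repeatedly combine the two least-probable nodes; the expected code length is the sum of the merged weights.
merge 5/81 + 5/81 → 10/81
merge 1/9 + 1/9 → 2/9
merge 10/81 + 10/81 → 20/81
merge 10/81 + 13/81 → 23/81
merge 2/9 + 20/81 → 38/81
merge 20/81 + 23/81 → 43/81
merge 38/81 + 43/81 → 1
L = 10/81 + 2/9 + 20/81 + 23/81 + 38/81 + 43/81 + 1 = 233/81 ≈ 2.877 bits/symbol.

2.877 bits/symbol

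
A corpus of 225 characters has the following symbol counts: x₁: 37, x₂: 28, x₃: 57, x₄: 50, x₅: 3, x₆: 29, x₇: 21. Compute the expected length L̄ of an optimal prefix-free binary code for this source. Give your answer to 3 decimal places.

2.631 bits/symbol

Probabilities are the counts divided by 225.
Repeatedly combine the two least-probable nodes; the expected code length is the sum of the merged weights.
merge 1/75 + 7/75 → 8/75
merge 8/75 + 28/225 → 52/225
merge 29/225 + 37/225 → 22/75
merge 2/9 + 52/225 → 34/75
merge 19/75 + 22/75 → 41/75
merge 34/75 + 41/75 → 1
L = 8/75 + 52/225 + 22/75 + 34/75 + 41/75 + 1 = 592/225 ≈ 2.631 bits/symbol.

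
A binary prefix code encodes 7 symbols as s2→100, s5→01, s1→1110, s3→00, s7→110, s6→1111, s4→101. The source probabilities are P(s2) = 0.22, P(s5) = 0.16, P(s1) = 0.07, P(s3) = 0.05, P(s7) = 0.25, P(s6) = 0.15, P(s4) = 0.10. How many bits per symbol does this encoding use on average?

L̄ = Σ pᵢ·ℓᵢ = 0.22·3 + 0.16·2 + 0.07·4 + 0.05·2 + 0.25·3 + 0.15·4 + 0.10·3 = 3.01 bits/symbol.

3.01 bits/symbol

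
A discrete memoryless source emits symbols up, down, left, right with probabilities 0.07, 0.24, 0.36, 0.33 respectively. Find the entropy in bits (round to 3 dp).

H = −Σ pᵢ log₂ pᵢ.
−0.07·log₂(0.07) = 0.2686
−0.24·log₂(0.24) = 0.4941
−0.36·log₂(0.36) = 0.5306
−0.33·log₂(0.33) = 0.5278
Sum ≈ 1.8211 → 1.821 bits.

1.821 bits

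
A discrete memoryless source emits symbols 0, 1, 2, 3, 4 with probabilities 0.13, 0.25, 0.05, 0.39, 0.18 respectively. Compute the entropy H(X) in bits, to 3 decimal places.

2.074 bits

H = −Σ pᵢ log₂ pᵢ.
−0.13·log₂(0.13) = 0.3826
−0.25·log₂(0.25) = 0.5000
−0.05·log₂(0.05) = 0.2161
−0.39·log₂(0.39) = 0.5298
−0.18·log₂(0.18) = 0.4453
Sum ≈ 2.0738 → 2.074 bits.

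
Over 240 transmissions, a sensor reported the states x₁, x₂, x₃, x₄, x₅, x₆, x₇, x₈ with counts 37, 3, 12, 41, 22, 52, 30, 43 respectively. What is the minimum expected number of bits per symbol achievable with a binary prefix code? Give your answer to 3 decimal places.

Probabilities are the counts divided by 240.
Repeatedly combine the two least-probable nodes; the expected code length is the sum of the merged weights.
merge 1/80 + 1/20 → 1/16
merge 1/16 + 11/120 → 37/240
merge 1/8 + 37/240 → 67/240
merge 37/240 + 41/240 → 13/40
merge 43/240 + 13/60 → 19/48
merge 67/240 + 13/40 → 29/48
merge 19/48 + 29/48 → 1
L = 1/16 + 37/240 + 67/240 + 13/40 + 19/48 + 29/48 + 1 = 677/240 ≈ 2.821 bits/symbol.

2.821 bits/symbol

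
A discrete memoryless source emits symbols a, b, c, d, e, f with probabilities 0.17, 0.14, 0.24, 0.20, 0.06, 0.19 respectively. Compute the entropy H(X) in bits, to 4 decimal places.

H = −Σ pᵢ log₂ pᵢ.
−0.17·log₂(0.17) = 0.4346
−0.14·log₂(0.14) = 0.3971
−0.24·log₂(0.24) = 0.4941
−0.20·log₂(0.20) = 0.4644
−0.06·log₂(0.06) = 0.2435
−0.19·log₂(0.19) = 0.4552
Sum ≈ 2.4890 → 2.4890 bits.

2.4890 bits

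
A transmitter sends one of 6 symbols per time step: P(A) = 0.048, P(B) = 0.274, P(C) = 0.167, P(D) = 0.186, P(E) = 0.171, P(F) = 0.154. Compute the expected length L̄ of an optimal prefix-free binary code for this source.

Repeatedly combine the two least-probable nodes; the expected code length is the sum of the merged weights.
merge 6/125 + 77/500 → 101/500
merge 167/1000 + 171/1000 → 169/500
merge 93/500 + 101/500 → 97/250
merge 137/500 + 169/500 → 153/250
merge 97/250 + 153/250 → 1
L = 101/500 + 169/500 + 97/250 + 153/250 + 1 = 127/50 = 2.54 bits/symbol.

2.54 bits/symbol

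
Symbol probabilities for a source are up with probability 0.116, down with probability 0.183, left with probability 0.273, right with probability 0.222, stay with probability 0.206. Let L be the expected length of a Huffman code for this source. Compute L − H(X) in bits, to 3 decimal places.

Entropy H = −Σ p log₂ p ≈ 2.2718 bits.
Huffman merges: 29/250+183/1000→299/1000; 103/500+111/500→107/250; 273/1000+299/1000→143/250; 107/250+143/250→1. L = 2299/1000 ≈ 2.2990.
L − H = 2.2990 − 2.2718 = 0.027 bits.

0.027 bits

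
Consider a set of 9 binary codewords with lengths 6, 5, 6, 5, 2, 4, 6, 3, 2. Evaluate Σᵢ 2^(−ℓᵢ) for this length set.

0.796875

With common denominator 2^6 = 64: Σ 2^(−ℓᵢ) = 1/64 + 2/64 + 1/64 + 2/64 + 16/64 + 4/64 + 1/64 + 8/64 + 16/64 = 51/64 = 0.796875.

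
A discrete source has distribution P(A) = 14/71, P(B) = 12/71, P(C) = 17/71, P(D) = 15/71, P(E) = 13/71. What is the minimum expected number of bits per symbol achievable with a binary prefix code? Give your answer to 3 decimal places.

2.352 bits/symbol

Repeatedly combine the two least-probable nodes; the expected code length is the sum of the merged weights.
merge 12/71 + 13/71 → 25/71
merge 14/71 + 15/71 → 29/71
merge 17/71 + 25/71 → 42/71
merge 29/71 + 42/71 → 1
L = 25/71 + 29/71 + 42/71 + 1 = 167/71 ≈ 2.352 bits/symbol.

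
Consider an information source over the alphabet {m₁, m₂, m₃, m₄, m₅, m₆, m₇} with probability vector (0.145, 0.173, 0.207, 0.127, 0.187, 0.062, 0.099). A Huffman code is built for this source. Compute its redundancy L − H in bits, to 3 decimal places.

Entropy H = −Σ p log₂ p ≈ 2.7217 bits.
Huffman merges: 31/500+99/1000→161/1000; 127/1000+29/200→34/125; 161/1000+173/1000→167/500; 187/1000+207/1000→197/500; 34/125+167/500→303/500; 197/500+303/500→1. L = 2767/1000 ≈ 2.7670.
L − H = 2.7670 − 2.7217 = 0.045 bits.

0.045 bits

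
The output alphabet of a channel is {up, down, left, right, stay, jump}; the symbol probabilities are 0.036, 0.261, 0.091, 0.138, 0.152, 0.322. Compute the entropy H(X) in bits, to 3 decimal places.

H = −Σ pᵢ log₂ pᵢ.
−0.036·log₂(0.036) = 0.1727
−0.261·log₂(0.261) = 0.5058
−0.091·log₂(0.091) = 0.3147
−0.138·log₂(0.138) = 0.3943
−0.152·log₂(0.152) = 0.4131
−0.322·log₂(0.322) = 0.5264
Sum ≈ 2.3270 → 2.327 bits.

2.327 bits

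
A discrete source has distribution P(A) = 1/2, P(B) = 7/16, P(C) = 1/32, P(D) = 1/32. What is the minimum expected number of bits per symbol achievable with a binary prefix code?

1.5625 bits/symbol

Repeatedly combine the two least-probable nodes; the expected code length is the sum of the merged weights.
merge 1/32 + 1/32 → 1/16
merge 1/16 + 7/16 → 1/2
merge 1/2 + 1/2 → 1
L = 1/16 + 1/2 + 1 = 25/16 = 1.5625 bits/symbol.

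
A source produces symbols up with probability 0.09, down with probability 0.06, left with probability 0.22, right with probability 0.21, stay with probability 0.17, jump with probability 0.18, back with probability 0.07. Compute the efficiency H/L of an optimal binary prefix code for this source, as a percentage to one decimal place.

Entropy H = −Σ p log₂ p ≈ 2.6580 bits.
Huffman merges: 3/50+7/100→13/100; 9/100+13/100→11/50; 17/100+9/50→7/20; 21/100+11/50→43/100; 11/50+7/20→57/100; 43/100+57/100→1. L = 27/10 ≈ 2.7000.
Efficiency = H/L = 2.6580/2.7000 = 98.4%.

98.4%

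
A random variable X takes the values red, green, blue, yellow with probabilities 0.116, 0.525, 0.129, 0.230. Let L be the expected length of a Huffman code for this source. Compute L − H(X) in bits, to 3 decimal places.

0.003 bits

Entropy H = −Σ p log₂ p ≈ 1.7174 bits.
Huffman merges: 29/250+129/1000→49/200; 23/100+49/200→19/40; 19/40+21/40→1. L = 43/25 ≈ 1.7200.
L − H = 1.7200 − 1.7174 = 0.003 bits.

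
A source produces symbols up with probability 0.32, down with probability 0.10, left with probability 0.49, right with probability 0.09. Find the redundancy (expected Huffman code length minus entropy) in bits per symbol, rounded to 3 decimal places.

0.025 bits

Entropy H = −Σ p log₂ p ≈ 1.6752 bits.
Huffman merges: 9/100+1/10→19/100; 19/100+8/25→51/100; 49/100+51/100→1. L = 17/10 ≈ 1.7000.
L − H = 1.7000 − 1.6752 = 0.025 bits.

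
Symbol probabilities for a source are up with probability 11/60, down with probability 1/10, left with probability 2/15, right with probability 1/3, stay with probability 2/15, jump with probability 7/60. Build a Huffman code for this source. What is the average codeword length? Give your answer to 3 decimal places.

2.483 bits/symbol

Repeatedly combine the two least-probable nodes; the expected code length is the sum of the merged weights.
merge 1/10 + 7/60 → 13/60
merge 2/15 + 2/15 → 4/15
merge 11/60 + 13/60 → 2/5
merge 4/15 + 1/3 → 3/5
merge 2/5 + 3/5 → 1
L = 13/60 + 4/15 + 2/5 + 3/5 + 1 = 149/60 ≈ 2.483 bits/symbol.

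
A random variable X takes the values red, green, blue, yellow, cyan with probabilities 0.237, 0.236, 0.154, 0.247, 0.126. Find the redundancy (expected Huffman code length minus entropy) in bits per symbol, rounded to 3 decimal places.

0.006 bits

Entropy H = −Σ p log₂ p ≈ 2.2744 bits.
Huffman merges: 63/500+77/500→7/25; 59/250+237/1000→473/1000; 247/1000+7/25→527/1000; 473/1000+527/1000→1. L = 57/25 ≈ 2.2800.
L − H = 2.2800 − 2.2744 = 0.006 bits.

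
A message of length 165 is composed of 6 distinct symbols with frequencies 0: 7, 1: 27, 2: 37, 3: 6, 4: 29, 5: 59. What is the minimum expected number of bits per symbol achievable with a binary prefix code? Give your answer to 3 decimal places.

2.321 bits/symbol

Probabilities are the counts divided by 165.
Repeatedly combine the two least-probable nodes; the expected code length is the sum of the merged weights.
merge 2/55 + 7/165 → 13/165
merge 13/165 + 9/55 → 8/33
merge 29/165 + 37/165 → 2/5
merge 8/33 + 59/165 → 3/5
merge 2/5 + 3/5 → 1
L = 13/165 + 8/33 + 2/5 + 3/5 + 1 = 383/165 ≈ 2.321 bits/symbol.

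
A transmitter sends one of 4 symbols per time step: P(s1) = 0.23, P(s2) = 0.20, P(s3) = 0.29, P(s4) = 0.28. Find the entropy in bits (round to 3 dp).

1.984 bits

H = −Σ pᵢ log₂ pᵢ.
−0.23·log₂(0.23) = 0.4877
−0.20·log₂(0.20) = 0.4644
−0.29·log₂(0.29) = 0.5179
−0.28·log₂(0.28) = 0.5142
Sum ≈ 1.9842 → 1.984 bits.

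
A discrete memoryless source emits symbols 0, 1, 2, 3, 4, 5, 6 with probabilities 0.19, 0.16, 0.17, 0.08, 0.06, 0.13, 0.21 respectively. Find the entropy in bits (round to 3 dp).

H = −Σ pᵢ log₂ pᵢ.
−0.19·log₂(0.19) = 0.4552
−0.16·log₂(0.16) = 0.4230
−0.17·log₂(0.17) = 0.4346
−0.08·log₂(0.08) = 0.2915
−0.06·log₂(0.06) = 0.2435
−0.13·log₂(0.13) = 0.3826
−0.21·log₂(0.21) = 0.4728
Sum ≈ 2.7033 → 2.703 bits.

2.703 bits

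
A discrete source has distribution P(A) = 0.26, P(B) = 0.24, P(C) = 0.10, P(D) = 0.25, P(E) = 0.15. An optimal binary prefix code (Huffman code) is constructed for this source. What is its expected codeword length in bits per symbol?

2.25 bits/symbol

Repeatedly combine the two least-probable nodes; the expected code length is the sum of the merged weights.
merge 1/10 + 3/20 → 1/4
merge 6/25 + 1/4 → 49/100
merge 1/4 + 13/50 → 51/100
merge 49/100 + 51/100 → 1
L = 1/4 + 49/100 + 51/100 + 1 = 9/4 = 2.25 bits/symbol.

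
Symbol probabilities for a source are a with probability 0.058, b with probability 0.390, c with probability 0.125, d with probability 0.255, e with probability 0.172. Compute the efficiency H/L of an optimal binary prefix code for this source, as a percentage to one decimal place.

97.0%

Entropy H = −Σ p log₂ p ≈ 2.0826 bits.
Huffman merges: 29/500+1/8→183/1000; 43/250+183/1000→71/200; 51/200+71/200→61/100; 39/100+61/100→1. L = 537/250 ≈ 2.1480.
Efficiency = H/L = 2.0826/2.1480 = 97.0%.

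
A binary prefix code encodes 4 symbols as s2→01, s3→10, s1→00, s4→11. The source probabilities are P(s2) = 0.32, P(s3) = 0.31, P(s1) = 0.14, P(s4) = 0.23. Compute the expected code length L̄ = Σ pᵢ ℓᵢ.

L̄ = Σ pᵢ·ℓᵢ = 0.32·2 + 0.31·2 + 0.14·2 + 0.23·2 = 2 bits/symbol.

2 bits/symbol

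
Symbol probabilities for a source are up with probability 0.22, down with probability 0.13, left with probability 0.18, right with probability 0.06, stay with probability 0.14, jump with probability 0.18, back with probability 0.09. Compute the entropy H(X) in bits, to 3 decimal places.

H = −Σ pᵢ log₂ pᵢ.
−0.22·log₂(0.22) = 0.4806
−0.13·log₂(0.13) = 0.3826
−0.18·log₂(0.18) = 0.4453
−0.06·log₂(0.06) = 0.2435
−0.14·log₂(0.14) = 0.3971
−0.18·log₂(0.18) = 0.4453
−0.09·log₂(0.09) = 0.3127
Sum ≈ 2.7071 → 2.707 bits.

2.707 bits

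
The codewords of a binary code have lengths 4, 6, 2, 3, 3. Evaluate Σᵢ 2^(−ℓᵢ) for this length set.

With common denominator 2^6 = 64: Σ 2^(−ℓᵢ) = 4/64 + 1/64 + 16/64 + 8/64 + 8/64 = 37/64 = 0.578125.

0.578125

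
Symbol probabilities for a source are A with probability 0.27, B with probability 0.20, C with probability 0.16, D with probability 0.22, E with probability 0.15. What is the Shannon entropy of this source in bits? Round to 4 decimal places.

H = −Σ pᵢ log₂ pᵢ.
−0.27·log₂(0.27) = 0.5100
−0.20·log₂(0.20) = 0.4644
−0.16·log₂(0.16) = 0.4230
−0.22·log₂(0.22) = 0.4806
−0.15·log₂(0.15) = 0.4105
Sum ≈ 2.2885 → 2.2885 bits.

2.2885 bits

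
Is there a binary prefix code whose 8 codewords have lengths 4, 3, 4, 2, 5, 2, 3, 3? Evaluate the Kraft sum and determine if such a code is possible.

1.03125; no

With common denominator 2^5 = 32: Σ 2^(−ℓᵢ) = 2/32 + 4/32 + 2/32 + 8/32 + 1/32 + 8/32 + 4/32 + 4/32 = 33/32 = 1.03125.
Kraft's inequality requires Σ ≤ 1; here Σ = 1.03125 > 1, so no such prefix code exists.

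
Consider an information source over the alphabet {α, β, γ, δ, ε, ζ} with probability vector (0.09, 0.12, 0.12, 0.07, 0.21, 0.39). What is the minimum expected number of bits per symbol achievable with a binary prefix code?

Repeatedly combine the two least-probable nodes; the expected code length is the sum of the merged weights.
merge 7/100 + 9/100 → 4/25
merge 3/25 + 3/25 → 6/25
merge 4/25 + 21/100 → 37/100
merge 6/25 + 37/100 → 61/100
merge 39/100 + 61/100 → 1
L = 4/25 + 6/25 + 37/100 + 61/100 + 1 = 119/50 = 2.38 bits/symbol.

2.38 bits/symbol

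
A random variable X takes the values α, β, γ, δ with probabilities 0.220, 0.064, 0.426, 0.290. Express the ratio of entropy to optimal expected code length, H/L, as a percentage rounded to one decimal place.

Entropy H = −Σ p log₂ p ≈ 1.7767 bits.
Huffman merges: 8/125+11/50→71/250; 71/250+29/100→287/500; 213/500+287/500→1. L = 929/500 ≈ 1.8580.
Efficiency = H/L = 1.7767/1.8580 = 95.6%.

95.6%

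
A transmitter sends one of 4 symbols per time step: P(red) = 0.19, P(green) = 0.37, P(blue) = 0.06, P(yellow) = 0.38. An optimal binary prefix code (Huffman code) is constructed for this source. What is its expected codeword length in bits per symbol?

1.87 bits/symbol

Repeatedly combine the two least-probable nodes; the expected code length is the sum of the merged weights.
merge 3/50 + 19/100 → 1/4
merge 1/4 + 37/100 → 31/50
merge 19/50 + 31/50 → 1
L = 1/4 + 31/50 + 1 = 187/100 = 1.87 bits/symbol.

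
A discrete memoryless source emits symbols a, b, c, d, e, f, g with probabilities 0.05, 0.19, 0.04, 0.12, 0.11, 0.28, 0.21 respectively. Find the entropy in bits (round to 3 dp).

H = −Σ pᵢ log₂ pᵢ.
−0.05·log₂(0.05) = 0.2161
−0.19·log₂(0.19) = 0.4552
−0.04·log₂(0.04) = 0.1858
−0.12·log₂(0.12) = 0.3671
−0.11·log₂(0.11) = 0.3503
−0.28·log₂(0.28) = 0.5142
−0.21·log₂(0.21) = 0.4728
Sum ≈ 2.5615 → 2.561 bits.

2.561 bits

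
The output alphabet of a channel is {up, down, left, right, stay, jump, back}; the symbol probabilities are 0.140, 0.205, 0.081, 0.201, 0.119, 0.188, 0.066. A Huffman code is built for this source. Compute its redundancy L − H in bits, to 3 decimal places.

Entropy H = −Σ p log₂ p ≈ 2.7023 bits.
Huffman merges: 33/500+81/1000→147/1000; 119/1000+7/50→259/1000; 147/1000+47/250→67/200; 201/1000+41/200→203/500; 259/1000+67/200→297/500; 203/500+297/500→1. L = 2741/1000 ≈ 2.7410.
L − H = 2.7410 − 2.7023 = 0.039 bits.

0.039 bits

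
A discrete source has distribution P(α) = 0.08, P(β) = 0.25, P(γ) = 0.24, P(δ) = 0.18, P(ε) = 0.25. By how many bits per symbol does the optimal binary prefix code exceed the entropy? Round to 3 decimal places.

0.029 bits

Entropy H = −Σ p log₂ p ≈ 2.2310 bits.
Huffman merges: 2/25+9/50→13/50; 6/25+1/4→49/100; 1/4+13/50→51/100; 49/100+51/100→1. L = 113/50 ≈ 2.2600.
L − H = 2.2600 − 2.2310 = 0.029 bits.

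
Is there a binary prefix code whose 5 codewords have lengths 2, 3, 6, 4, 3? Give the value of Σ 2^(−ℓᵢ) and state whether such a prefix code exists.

0.578125; yes

With common denominator 2^6 = 64: Σ 2^(−ℓᵢ) = 16/64 + 8/64 + 1/64 + 4/64 + 8/64 = 37/64 = 0.578125.
Kraft's inequality requires Σ ≤ 1; here Σ = 0.578125 ≤ 1, so such a prefix code exists.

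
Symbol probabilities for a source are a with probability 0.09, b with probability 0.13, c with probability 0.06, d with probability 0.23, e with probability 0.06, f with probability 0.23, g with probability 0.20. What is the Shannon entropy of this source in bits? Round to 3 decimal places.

H = −Σ pᵢ log₂ pᵢ.
−0.09·log₂(0.09) = 0.3127
−0.13·log₂(0.13) = 0.3826
−0.06·log₂(0.06) = 0.2435
−0.23·log₂(0.23) = 0.4877
−0.06·log₂(0.06) = 0.2435
−0.23·log₂(0.23) = 0.4877
−0.20·log₂(0.20) = 0.4644
Sum ≈ 2.6221 → 2.622 bits.

2.622 bits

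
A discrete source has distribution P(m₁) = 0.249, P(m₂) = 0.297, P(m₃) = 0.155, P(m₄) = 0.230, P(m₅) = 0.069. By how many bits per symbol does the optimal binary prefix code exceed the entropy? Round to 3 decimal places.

Entropy H = −Σ p log₂ p ≈ 2.1903 bits.
Huffman merges: 69/1000+31/200→28/125; 28/125+23/100→227/500; 249/1000+297/1000→273/500; 227/500+273/500→1. L = 278/125 ≈ 2.2240.
L − H = 2.2240 − 2.1903 = 0.034 bits.

0.034 bits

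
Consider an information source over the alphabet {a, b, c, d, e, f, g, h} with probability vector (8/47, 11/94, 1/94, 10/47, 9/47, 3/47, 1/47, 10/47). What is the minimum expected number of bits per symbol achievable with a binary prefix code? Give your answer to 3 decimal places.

Repeatedly combine the two least-probable nodes; the expected code length is the sum of the merged weights.
merge 1/94 + 1/47 → 3/94
merge 3/94 + 3/47 → 9/94
merge 9/94 + 11/94 → 10/47
merge 8/47 + 9/47 → 17/47
merge 10/47 + 10/47 → 20/47
merge 10/47 + 17/47 → 27/47
merge 20/47 + 27/47 → 1
L = 3/94 + 9/94 + 10/47 + 17/47 + 20/47 + 27/47 + 1 = 127/47 ≈ 2.702 bits/symbol.

2.702 bits/symbol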